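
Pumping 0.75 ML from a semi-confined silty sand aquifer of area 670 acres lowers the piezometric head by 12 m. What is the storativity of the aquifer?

A = 670 acres = 2.711 × 10^6 m²
ΔV = 0.75 ML = 750 m³
S = ΔV / (A × Δh) = 750 m³ / (2.711 × 10^6 m² × 12 m) = 2.305 × 10^-5

S ≈ 2.3 × 10^-5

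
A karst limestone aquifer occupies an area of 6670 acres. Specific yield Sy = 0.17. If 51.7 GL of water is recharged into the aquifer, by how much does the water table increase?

Δh ≈ 11.3 m

A = 6670 acres = 2.699 × 10^7 m²
ΔV = 51.7 GL = 5.17 × 10^7 m³
Δh = ΔV / (Sy × A) = 5.17 × 10^7 m³ / (0.17 × 2.699 × 10^7 m²) = 11.27 m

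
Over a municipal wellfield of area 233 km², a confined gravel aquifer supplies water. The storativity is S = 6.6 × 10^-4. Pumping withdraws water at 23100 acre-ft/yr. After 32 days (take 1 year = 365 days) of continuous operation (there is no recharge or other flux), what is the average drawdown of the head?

Δh ≈ 16.2 m

A = 233 km² = 2.33 × 10^8 m²
Q = 23100 acre-ft/yr = 78060 m³/d
ΔV = Q × t = 78060 m³/d × 32 d = 2.498 × 10^6 m³
Δh = ΔV / (S × A) = 2.498 × 10^6 / (6.6 × 10^-4 × 2.33 × 10^8) = 16.24 m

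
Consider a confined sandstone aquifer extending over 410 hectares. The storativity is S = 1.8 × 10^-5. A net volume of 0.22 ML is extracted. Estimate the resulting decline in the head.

A = 410 hectares = 4.1 × 10^6 m²
ΔV = 0.22 ML = 220 m³
Δh = ΔV / (S × A) = 220 m³ / (1.8 × 10^-5 × 4.1 × 10^6 m²) = 2.981 m

Δh ≈ 2.98 m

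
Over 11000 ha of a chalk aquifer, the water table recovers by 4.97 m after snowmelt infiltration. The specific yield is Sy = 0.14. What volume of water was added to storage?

A = 11000 ha = 1.1 × 10^8 m²
ΔV = Sy × A × Δh = 0.14 × 1.1 × 10^8 m² × 4.97 m = 7.654 × 10^7 m³

ΔV ≈ 7.65 × 10^7 m³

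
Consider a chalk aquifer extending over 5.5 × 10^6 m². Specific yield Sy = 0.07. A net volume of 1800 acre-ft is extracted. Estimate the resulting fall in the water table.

Δh ≈ 5.77 m

ΔV = 1800 acre-ft = 2.22 × 10^6 m³
Δh = ΔV / (Sy × A) = 2.22 × 10^6 m³ / (0.07 × 5.5 × 10^6 m²) = 5.767 m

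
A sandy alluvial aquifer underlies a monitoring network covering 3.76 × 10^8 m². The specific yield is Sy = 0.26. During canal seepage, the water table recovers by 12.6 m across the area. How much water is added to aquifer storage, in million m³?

ΔV = Sy × A × Δh = 0.26 × 3.76 × 10^8 m² × 12.6 m = 1.232 × 10^9 m³
ΔV = 1.232 × 10^9 m³ = 1232 million m³

ΔV ≈ 1230 million m³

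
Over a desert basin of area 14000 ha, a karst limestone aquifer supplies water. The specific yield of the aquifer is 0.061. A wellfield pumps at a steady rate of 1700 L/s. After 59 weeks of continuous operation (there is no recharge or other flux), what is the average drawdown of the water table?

Δh ≈ 7.1 m

A = 14000 ha = 1.4 × 10^8 m²
Q = 1700 L/s = 1.469 × 10^5 m³/d
t = 59 weeks = 413 d
ΔV = Q × t = 1.469 × 10^5 m³/d × 413 d = 6.066 × 10^7 m³
Δh = ΔV / (Sy × A) = 6.066 × 10^7 / (0.061 × 1.4 × 10^8) = 7.103 m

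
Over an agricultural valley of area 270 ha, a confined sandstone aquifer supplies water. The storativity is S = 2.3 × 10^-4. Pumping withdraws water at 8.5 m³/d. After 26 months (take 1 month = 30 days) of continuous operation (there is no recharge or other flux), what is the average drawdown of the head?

Δh ≈ 10.7 m

A = 270 ha = 2.7 × 10^6 m²
t = 26 months = 780 d
ΔV = Q × t = 8.5 m³/d × 780 d = 6630 m³
Δh = ΔV / (S × A) = 6630 / (2.3 × 10^-4 × 2.7 × 10^6) = 10.68 m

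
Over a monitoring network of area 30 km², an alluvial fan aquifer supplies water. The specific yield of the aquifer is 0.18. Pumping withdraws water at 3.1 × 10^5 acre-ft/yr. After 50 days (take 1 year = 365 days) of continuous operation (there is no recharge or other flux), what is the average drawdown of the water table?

Δh ≈ 9.7 m

A = 30 km² = 3 × 10^7 m²
Q = 3.1 × 10^5 acre-ft/yr = 1.048 × 10^6 m³/d
ΔV = Q × t = 1.048 × 10^6 m³/d × 50 d = 5.238 × 10^7 m³
Δh = ΔV / (Sy × A) = 5.238 × 10^7 / (0.18 × 3 × 10^7) = 9.7 m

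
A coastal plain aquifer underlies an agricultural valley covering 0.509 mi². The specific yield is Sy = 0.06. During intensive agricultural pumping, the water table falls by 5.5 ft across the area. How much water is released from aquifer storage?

A = 0.509 mi² = 1.318 × 10^6 m²
Δh = 5.5 ft = 1.676 m
ΔV = Sy × A × Δh = 0.06 × 1.318 × 10^6 m² × 1.676 m = 1.326 × 10^5 m³

ΔV ≈ 1.33 × 10^5 m³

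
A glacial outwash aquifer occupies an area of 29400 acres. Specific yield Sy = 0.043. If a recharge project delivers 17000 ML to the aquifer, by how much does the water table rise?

A = 29400 acres = 1.19 × 10^8 m²
ΔV = 17000 ML = 1.7 × 10^7 m³
Δh = ΔV / (Sy × A) = 1.7 × 10^7 m³ / (0.043 × 1.19 × 10^8 m²) = 3.323 m

Δh ≈ 3.32 m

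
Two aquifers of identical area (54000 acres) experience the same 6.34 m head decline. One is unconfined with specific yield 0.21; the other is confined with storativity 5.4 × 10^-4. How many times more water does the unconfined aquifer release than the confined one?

ΔV_u / ΔV_c ≈ 389

A = 54000 acres = 2.185 × 10^8 m²
Unconfined: ΔV_u = Sy × A × Δh = 0.21 × 2.185 × 10^8 × 6.34 = 2.91 × 10^8 m³
Confined: ΔV_c = S × A × Δh = 5.4 × 10^-4 × 2.185 × 10^8 × 6.34 = 7.482 × 10^5 m³
Ratio = ΔV_u / ΔV_c = Sy / S = 0.21 / 5.4 × 10^-4 = 388.9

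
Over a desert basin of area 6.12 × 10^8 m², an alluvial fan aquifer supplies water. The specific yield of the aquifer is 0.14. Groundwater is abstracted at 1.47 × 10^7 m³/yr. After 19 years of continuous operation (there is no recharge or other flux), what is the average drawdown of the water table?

Δh ≈ 3.26 m

Q = 1.47 × 10^7 m³/yr = 40270 m³/d
t = 19 years = 6935 d
ΔV = Q × t = 40270 m³/d × 6935 d = 2.793 × 10^8 m³
Δh = ΔV / (Sy × A) = 2.793 × 10^8 / (0.14 × 6.12 × 10^8) = 3.26 m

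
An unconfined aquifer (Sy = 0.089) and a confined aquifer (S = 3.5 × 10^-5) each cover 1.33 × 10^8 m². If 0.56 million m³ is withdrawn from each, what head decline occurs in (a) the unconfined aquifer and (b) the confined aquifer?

Δh_u ≈ 0.0473 m; Δh_c ≈ 120 m

ΔV = 0.56 million m³ = 5.6 × 10^5 m³
Unconfined: Δh_u = ΔV/(Sy·A) = 5.6 × 10^5/(0.089 × 1.33 × 10^8) = 0.04731 m
Confined: Δh_c = ΔV/(S·A) = 5.6 × 10^5/(3.5 × 10^-5 × 1.33 × 10^8) = 120.3 m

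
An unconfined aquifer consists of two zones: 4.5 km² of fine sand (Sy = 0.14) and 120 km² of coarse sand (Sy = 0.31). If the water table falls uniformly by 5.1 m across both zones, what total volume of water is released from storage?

A₁ = 4.5 km² = 4.5 × 10^6 m²; A₂ = 120 km² = 1.2 × 10^8 m²
ΔV₁ = 0.14 × 4.5 × 10^6 × 5.1 = 3.213 × 10^6 m³
ΔV₂ = 0.31 × 1.2 × 10^8 × 5.1 = 1.897 × 10^8 m³
ΔV = ΔV₁ + ΔV₂ = 1.929 × 10^8 m³

ΔV ≈ 1.93 × 10^8 m³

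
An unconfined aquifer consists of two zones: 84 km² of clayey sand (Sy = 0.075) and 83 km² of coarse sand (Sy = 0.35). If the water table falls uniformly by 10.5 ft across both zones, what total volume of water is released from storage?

A₁ = 84 km² = 8.4 × 10^7 m²; A₂ = 83 km² = 8.3 × 10^7 m²
Δh = 10.5 ft = 3.2 m
ΔV₁ = 0.075 × 8.4 × 10^7 × 3.2 = 2.016 × 10^7 m³
ΔV₂ = 0.35 × 8.3 × 10^7 × 3.2 = 9.297 × 10^7 m³
ΔV = ΔV₁ + ΔV₂ = 1.131 × 10^8 m³

ΔV ≈ 1.13 × 10^8 m³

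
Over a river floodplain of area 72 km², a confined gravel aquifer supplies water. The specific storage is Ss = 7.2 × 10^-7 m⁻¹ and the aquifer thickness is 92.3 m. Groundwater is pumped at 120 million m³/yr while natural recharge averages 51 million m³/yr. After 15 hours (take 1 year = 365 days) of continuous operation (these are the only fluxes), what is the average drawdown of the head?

S = Ss × b = 7.2 × 10^-7 m⁻¹ × 92.3 m = 6.646 × 10^-5
A = 72 km² = 7.2 × 10^7 m²
Net abstraction = 120 − 51 = 69 million m³/yr
Q_net = 69 million m³/yr = 1.89 × 10^5 m³/d
t = 15 hours = 0.625 d
ΔV = Q × t = 1.89 × 10^5 m³/d × 0.625 d = 1.182 × 10^5 m³
Δh = ΔV / (S × A) = 1.182 × 10^5 / (6.646 × 10^-5 × 7.2 × 10^7) = 24.69 m

Δh ≈ 24.7 m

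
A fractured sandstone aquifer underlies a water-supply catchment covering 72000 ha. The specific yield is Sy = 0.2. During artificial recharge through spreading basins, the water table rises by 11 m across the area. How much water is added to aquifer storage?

ΔV ≈ 1.58 × 10^9 m³

A = 72000 ha = 7.2 × 10^8 m²
ΔV = Sy × A × Δh = 0.2 × 7.2 × 10^8 m² × 11 m = 1.584 × 10^9 m³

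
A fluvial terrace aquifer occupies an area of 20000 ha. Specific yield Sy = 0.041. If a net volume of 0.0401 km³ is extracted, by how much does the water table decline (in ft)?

A = 20000 ha = 2 × 10^8 m²
ΔV = 0.0401 km³ = 4.01 × 10^7 m³
Δh = ΔV / (Sy × A) = 4.01 × 10^7 m³ / (0.041 × 2 × 10^8 m²) = 4.89 m
Δh = 4.89 m = 16.04 ft

Δh ≈ 16 ft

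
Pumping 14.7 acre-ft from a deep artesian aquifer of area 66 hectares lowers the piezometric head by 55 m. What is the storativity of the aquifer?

A = 66 hectares = 6.6 × 10^5 m²
ΔV = 14.7 acre-ft = 18130 m³
S = ΔV / (A × Δh) = 18130 m³ / (6.6 × 10^5 m² × 55 m) = 4.995 × 10^-4

S ≈ 5 × 10^-4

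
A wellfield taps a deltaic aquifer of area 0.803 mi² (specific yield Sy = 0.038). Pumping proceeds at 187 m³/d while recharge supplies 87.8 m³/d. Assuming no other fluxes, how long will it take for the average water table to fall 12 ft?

A = 0.803 mi² = 2.08 × 10^6 m²
Δh = 12 ft = 3.658 m
ΔV = Sy × A × Δh = 0.038 × 2.08 × 10^6 × 3.658 = 2.891 × 10^5 m³
Net withdrawal = 187 − 87.8 = 99.2 m³/d
t = ΔV / Q = 2.891 × 10^5 m³ / 99.2 m³/d = 2914 d

t ≈ 2910 days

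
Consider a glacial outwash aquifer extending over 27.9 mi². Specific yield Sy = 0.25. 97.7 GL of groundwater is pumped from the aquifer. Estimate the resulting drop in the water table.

Δh ≈ 5.41 m

A = 27.9 mi² = 7.226 × 10^7 m²
ΔV = 97.7 GL = 9.77 × 10^7 m³
Δh = ΔV / (Sy × A) = 9.77 × 10^7 m³ / (0.25 × 7.226 × 10^7 m²) = 5.408 m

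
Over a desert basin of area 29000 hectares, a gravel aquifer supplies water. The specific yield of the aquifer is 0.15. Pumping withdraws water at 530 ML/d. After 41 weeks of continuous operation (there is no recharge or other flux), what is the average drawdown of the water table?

Δh ≈ 3.5 m

A = 29000 hectares = 2.9 × 10^8 m²
Q = 530 ML/d = 5.3 × 10^5 m³/d
t = 41 weeks = 287 d
ΔV = Q × t = 5.3 × 10^5 m³/d × 287 d = 1.521 × 10^8 m³
Δh = ΔV / (Sy × A) = 1.521 × 10^8 / (0.15 × 2.9 × 10^8) = 3.497 m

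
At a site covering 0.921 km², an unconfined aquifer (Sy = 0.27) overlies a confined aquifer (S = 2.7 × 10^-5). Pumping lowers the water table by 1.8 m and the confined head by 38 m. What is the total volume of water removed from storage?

A = 0.921 km² = 9.21 × 10^5 m²
Unconfined: ΔV_u = Sy × A × Δh_u = 0.27 × 9.21 × 10^5 × 1.8 = 4.476 × 10^5 m³
Confined: ΔV_c = S × A × Δh_c = 2.7 × 10^-5 × 9.21 × 10^5 × 38 = 944.9 m³
Total ΔV = 4.476 × 10^5 + 944.9 = 4.486 × 10^5 m³

ΔV ≈ 4.49 × 10^5 m³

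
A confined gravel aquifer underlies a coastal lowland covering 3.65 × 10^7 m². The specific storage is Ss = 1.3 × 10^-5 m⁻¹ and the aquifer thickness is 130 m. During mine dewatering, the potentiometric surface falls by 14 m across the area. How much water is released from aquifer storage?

S = Ss × b = 1.3 × 10^-5 m⁻¹ × 130 m = 1.69 × 10^-3
ΔV = S × A × Δh = 0.00169 × 3.65 × 10^7 m² × 14 m = 8.636 × 10^5 m³

ΔV ≈ 8.64 × 10^5 m³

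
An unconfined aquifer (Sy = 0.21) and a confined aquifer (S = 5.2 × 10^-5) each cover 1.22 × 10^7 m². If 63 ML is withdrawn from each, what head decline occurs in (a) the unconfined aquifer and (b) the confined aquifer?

ΔV = 63 ML = 63000 m³
Unconfined: Δh_u = ΔV/(Sy·A) = 63000/(0.21 × 1.22 × 10^7) = 0.02459 m
Confined: Δh_c = ΔV/(S·A) = 63000/(5.2 × 10^-5 × 1.22 × 10^7) = 99.31 m

Δh_u ≈ 0.0246 m; Δh_c ≈ 99.3 m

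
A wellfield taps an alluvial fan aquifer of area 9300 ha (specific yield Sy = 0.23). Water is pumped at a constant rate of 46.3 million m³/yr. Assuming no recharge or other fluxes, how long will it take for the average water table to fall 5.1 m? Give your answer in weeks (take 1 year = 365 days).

t ≈ 123 weeks

A = 9300 ha = 9.3 × 10^7 m²
ΔV = Sy × A × Δh = 0.23 × 9.3 × 10^7 × 5.1 = 1.091 × 10^8 m³
Q = 46.3 million m³/yr = 1.268 × 10^5 m³/d
t = ΔV / Q = 1.091 × 10^8 m³ / 1.268 × 10^5 m³/d = 860 d
t = 860 d ≈ 122.9 weeks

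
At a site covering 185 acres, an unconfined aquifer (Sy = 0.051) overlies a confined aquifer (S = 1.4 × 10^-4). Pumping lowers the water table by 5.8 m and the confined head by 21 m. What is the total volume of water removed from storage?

ΔV ≈ 2.24 × 10^5 m³

A = 185 acres = 7.487 × 10^5 m²
Unconfined: ΔV_u = Sy × A × Δh_u = 0.051 × 7.487 × 10^5 × 5.8 = 2.215 × 10^5 m³
Confined: ΔV_c = S × A × Δh_c = 1.4 × 10^-4 × 7.487 × 10^5 × 21 = 2201 m³
Total ΔV = 2.215 × 10^5 + 2201 = 2.237 × 10^5 m³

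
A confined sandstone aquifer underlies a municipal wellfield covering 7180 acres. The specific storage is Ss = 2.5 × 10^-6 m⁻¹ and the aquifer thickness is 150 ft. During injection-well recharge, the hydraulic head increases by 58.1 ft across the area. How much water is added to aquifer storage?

ΔV ≈ 58800 m³

b = 150 ft = 45.72 m
S = Ss × b = 2.5 × 10^-6 m⁻¹ × 45.72 m = 1.143 × 10^-4
A = 7180 acres = 2.906 × 10^7 m²
Δh = 58.1 ft = 17.71 m
ΔV = S × A × Δh = 1.143 × 10^-4 × 2.906 × 10^7 m² × 17.71 m = 58810 m³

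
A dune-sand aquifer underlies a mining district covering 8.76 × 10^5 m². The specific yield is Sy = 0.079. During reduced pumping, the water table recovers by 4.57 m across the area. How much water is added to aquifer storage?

ΔV ≈ 3.16 × 10^5 m³

ΔV = Sy × A × Δh = 0.079 × 8.76 × 10^5 m² × 4.57 m = 3.163 × 10^5 m³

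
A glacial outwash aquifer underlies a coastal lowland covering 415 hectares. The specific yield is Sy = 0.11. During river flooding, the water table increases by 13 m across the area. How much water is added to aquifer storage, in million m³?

ΔV ≈ 5.93 million m³

A = 415 hectares = 4.15 × 10^6 m²
ΔV = Sy × A × Δh = 0.11 × 4.15 × 10^6 m² × 13 m = 5.934 × 10^6 m³
ΔV = 5.934 × 10^6 m³ = 5.934 million m³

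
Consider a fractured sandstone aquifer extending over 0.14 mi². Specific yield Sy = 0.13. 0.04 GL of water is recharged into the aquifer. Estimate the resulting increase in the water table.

A = 0.14 mi² = 3.626 × 10^5 m²
ΔV = 0.04 GL = 40000 m³
Δh = ΔV / (Sy × A) = 40000 m³ / (0.13 × 3.626 × 10^5 m²) = 0.8486 m

Δh ≈ 0.849 m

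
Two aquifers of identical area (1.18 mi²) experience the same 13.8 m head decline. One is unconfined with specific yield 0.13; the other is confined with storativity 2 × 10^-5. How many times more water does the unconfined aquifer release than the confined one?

A = 1.18 mi² = 3.056 × 10^6 m²
Unconfined: ΔV_u = Sy × A × Δh = 0.13 × 3.056 × 10^6 × 13.8 = 5.483 × 10^6 m³
Confined: ΔV_c = S × A × Δh = 2 × 10^-5 × 3.056 × 10^6 × 13.8 = 843.5 m³
Ratio = ΔV_u / ΔV_c = Sy / S = 0.13 / 2 × 10^-5 = 6500

ΔV_u / ΔV_c ≈ 6500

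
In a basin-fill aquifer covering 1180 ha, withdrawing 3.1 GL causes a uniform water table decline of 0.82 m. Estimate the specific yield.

Sy ≈ 0.32

A = 1180 ha = 1.18 × 10^7 m²
ΔV = 3.1 GL = 3.1 × 10^6 m³
Sy = ΔV / (A × Δh) = 3.1 × 10^6 m³ / (1.18 × 10^7 m² × 0.82 m) = 0.3204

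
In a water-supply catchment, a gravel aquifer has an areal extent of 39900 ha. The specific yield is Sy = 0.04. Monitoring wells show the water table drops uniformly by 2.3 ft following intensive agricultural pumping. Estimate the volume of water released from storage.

A = 39900 ha = 3.99 × 10^8 m²
Δh = 2.3 ft = 0.701 m
ΔV = Sy × A × Δh = 0.04 × 3.99 × 10^8 m² × 0.701 m = 1.119 × 10^7 m³

ΔV ≈ 1.12 × 10^7 m³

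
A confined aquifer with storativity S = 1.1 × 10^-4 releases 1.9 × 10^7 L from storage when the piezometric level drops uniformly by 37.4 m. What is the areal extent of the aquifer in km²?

A ≈ 4.62 km²

ΔV = 1.9 × 10^7 L = 19000 m³
A = ΔV / (S × Δh) = 19000 / (1.1 × 10^-4 × 37.4) = 4.618 × 10^6 m²
A = 4.618 × 10^6 m² = 4.618 km²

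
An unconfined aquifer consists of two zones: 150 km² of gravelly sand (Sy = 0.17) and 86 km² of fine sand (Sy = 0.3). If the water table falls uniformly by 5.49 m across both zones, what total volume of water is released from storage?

A₁ = 150 km² = 1.5 × 10^8 m²; A₂ = 86 km² = 8.6 × 10^7 m²
ΔV₁ = 0.17 × 1.5 × 10^8 × 5.49 = 1.4 × 10^8 m³
ΔV₂ = 0.3 × 8.6 × 10^7 × 5.49 = 1.416 × 10^8 m³
ΔV = ΔV₁ + ΔV₂ = 2.816 × 10^8 m³

ΔV ≈ 2.82 × 10^8 m³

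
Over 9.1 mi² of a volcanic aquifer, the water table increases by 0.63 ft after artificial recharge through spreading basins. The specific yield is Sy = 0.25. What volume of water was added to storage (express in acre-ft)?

ΔV ≈ 917 acre-ft

A = 9.1 mi² = 2.357 × 10^7 m²
Δh = 0.63 ft = 0.192 m
ΔV = Sy × A × Δh = 0.25 × 2.357 × 10^7 m² × 0.192 m = 1.131 × 10^6 m³
ΔV = 1.131 × 10^6 m³ = 917.3 acre-ft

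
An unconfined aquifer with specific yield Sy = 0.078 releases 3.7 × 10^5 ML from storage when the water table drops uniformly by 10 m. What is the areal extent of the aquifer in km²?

ΔV = 3.7 × 10^5 ML = 3.7 × 10^8 m³
A = ΔV / (Sy × Δh) = 3.7 × 10^8 / (0.078 × 10) = 4.744 × 10^8 m²
A = 4.744 × 10^8 m² = 474.4 km²

A ≈ 474 km²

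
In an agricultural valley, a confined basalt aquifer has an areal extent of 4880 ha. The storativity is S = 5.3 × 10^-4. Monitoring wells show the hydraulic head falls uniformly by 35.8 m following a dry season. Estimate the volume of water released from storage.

A = 4880 ha = 4.88 × 10^7 m²
ΔV = S × A × Δh = 5.3 × 10^-4 × 4.88 × 10^7 m² × 35.8 m = 9.259 × 10^5 m³

ΔV ≈ 9.26 × 10^5 m³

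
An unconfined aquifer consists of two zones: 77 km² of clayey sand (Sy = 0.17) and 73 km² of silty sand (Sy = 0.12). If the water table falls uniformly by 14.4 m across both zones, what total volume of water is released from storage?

ΔV ≈ 3.15 × 10^8 m³

A₁ = 77 km² = 7.7 × 10^7 m²; A₂ = 73 km² = 7.3 × 10^7 m²
ΔV₁ = 0.17 × 7.7 × 10^7 × 14.4 = 1.885 × 10^8 m³
ΔV₂ = 0.12 × 7.3 × 10^7 × 14.4 = 1.261 × 10^8 m³
ΔV = ΔV₁ + ΔV₂ = 3.146 × 10^8 m³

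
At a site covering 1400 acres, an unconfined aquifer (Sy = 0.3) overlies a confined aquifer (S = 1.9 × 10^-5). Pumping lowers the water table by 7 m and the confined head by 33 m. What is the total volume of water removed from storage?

A = 1400 acres = 5.666 × 10^6 m²
Unconfined: ΔV_u = Sy × A × Δh_u = 0.3 × 5.666 × 10^6 × 7 = 1.19 × 10^7 m³
Confined: ΔV_c = S × A × Δh_c = 1.9 × 10^-5 × 5.666 × 10^6 × 33 = 3552 m³
Total ΔV = 1.19 × 10^7 + 3552 = 1.19 × 10^7 m³

ΔV ≈ 1.19 × 10^7 m³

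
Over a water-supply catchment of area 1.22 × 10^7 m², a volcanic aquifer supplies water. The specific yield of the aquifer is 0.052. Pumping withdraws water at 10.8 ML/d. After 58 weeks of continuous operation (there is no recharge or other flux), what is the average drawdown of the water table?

Δh ≈ 6.91 m

Q = 10.8 ML/d = 10800 m³/d
t = 58 weeks = 406 d
ΔV = Q × t = 10800 m³/d × 406 d = 4.385 × 10^6 m³
Δh = ΔV / (Sy × A) = 4.385 × 10^6 / (0.052 × 1.22 × 10^7) = 6.912 m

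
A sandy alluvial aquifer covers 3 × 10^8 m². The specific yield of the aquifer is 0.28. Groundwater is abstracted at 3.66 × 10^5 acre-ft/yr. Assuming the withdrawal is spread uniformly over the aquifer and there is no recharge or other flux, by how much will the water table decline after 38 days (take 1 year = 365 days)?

Q = 3.66 × 10^5 acre-ft/yr = 1.237 × 10^6 m³/d
ΔV = Q × t = 1.237 × 10^6 m³/d × 38 d = 4.7 × 10^7 m³
Δh = ΔV / (Sy × A) = 4.7 × 10^7 / (0.28 × 3 × 10^8) = 0.5595 m

Δh ≈ 0.56 m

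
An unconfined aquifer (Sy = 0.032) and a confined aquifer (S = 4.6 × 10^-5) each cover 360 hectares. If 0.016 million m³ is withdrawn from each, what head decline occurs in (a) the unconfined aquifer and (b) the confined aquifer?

Δh_u ≈ 0.139 m; Δh_c ≈ 96.6 m

A = 360 hectares = 3.6 × 10^6 m²
ΔV = 0.016 million m³ = 16000 m³
Unconfined: Δh_u = ΔV/(Sy·A) = 16000/(0.032 × 3.6 × 10^6) = 0.1389 m
Confined: Δh_c = ΔV/(S·A) = 16000/(4.6 × 10^-5 × 3.6 × 10^6) = 96.62 m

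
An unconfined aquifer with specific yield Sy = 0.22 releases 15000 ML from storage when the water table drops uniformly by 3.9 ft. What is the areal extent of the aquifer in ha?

A ≈ 5740 ha

Δh = 3.9 ft = 1.189 m
ΔV = 15000 ML = 1.5 × 10^7 m³
A = ΔV / (Sy × Δh) = 1.5 × 10^7 / (0.22 × 1.189) = 5.736 × 10^7 m²
A = 5.736 × 10^7 m² = 5736 ha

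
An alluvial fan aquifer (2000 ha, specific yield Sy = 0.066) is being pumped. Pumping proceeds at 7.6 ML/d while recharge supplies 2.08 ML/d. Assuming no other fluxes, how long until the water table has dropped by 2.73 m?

A = 2000 ha = 2 × 10^7 m²
ΔV = Sy × A × Δh = 0.066 × 2 × 10^7 × 2.73 = 3.604 × 10^6 m³
Net withdrawal = 7.6 − 2.08 = 5.52 ML/d = 5520 m³/d
t = ΔV / Q = 3.604 × 10^6 m³ / 5520 m³/d = 652.8 d

t ≈ 653 days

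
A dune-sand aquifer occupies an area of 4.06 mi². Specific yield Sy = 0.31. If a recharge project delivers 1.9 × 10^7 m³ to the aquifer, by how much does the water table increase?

Δh ≈ 5.83 m

A = 4.06 mi² = 1.052 × 10^7 m²
Δh = ΔV / (Sy × A) = 1.9 × 10^7 m³ / (0.31 × 1.052 × 10^7 m²) = 5.829 m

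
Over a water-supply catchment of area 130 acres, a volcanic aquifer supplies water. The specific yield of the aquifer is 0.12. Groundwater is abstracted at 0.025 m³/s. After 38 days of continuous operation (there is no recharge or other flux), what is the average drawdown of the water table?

A = 130 acres = 5.261 × 10^5 m²
Q = 0.025 m³/s = 2160 m³/d
ΔV = Q × t = 2160 m³/d × 38 d = 82080 m³
Δh = ΔV / (Sy × A) = 82080 / (0.12 × 5.261 × 10^5) = 1.3 m

Δh ≈ 1.3 m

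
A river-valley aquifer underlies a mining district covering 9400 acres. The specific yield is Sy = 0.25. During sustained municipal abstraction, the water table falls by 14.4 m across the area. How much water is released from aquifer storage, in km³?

A = 9400 acres = 3.804 × 10^7 m²
ΔV = Sy × A × Δh = 0.25 × 3.804 × 10^7 m² × 14.4 m = 1.369 × 10^8 m³
ΔV = 1.369 × 10^8 m³ = 0.1369 km³

ΔV ≈ 0.137 km³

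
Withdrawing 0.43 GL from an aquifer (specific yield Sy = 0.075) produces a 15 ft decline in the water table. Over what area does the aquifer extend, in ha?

A ≈ 125 ha

Δh = 15 ft = 4.572 m
ΔV = 0.43 GL = 4.3 × 10^5 m³
A = ΔV / (Sy × Δh) = 4.3 × 10^5 / (0.075 × 4.572) = 1.254 × 10^6 m²
A = 1.254 × 10^6 m² = 125.4 ha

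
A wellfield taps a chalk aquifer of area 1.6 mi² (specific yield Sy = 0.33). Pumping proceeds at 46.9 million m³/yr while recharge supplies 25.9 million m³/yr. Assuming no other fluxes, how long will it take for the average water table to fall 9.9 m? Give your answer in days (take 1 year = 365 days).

t ≈ 235 days

A = 1.6 mi² = 4.144 × 10^6 m²
ΔV = Sy × A × Δh = 0.33 × 4.144 × 10^6 × 9.9 = 1.354 × 10^7 m³
Net withdrawal = 46.9 − 25.9 = 21 million m³/yr = 57530 m³/d
t = ΔV / Q = 1.354 × 10^7 m³ / 57530 m³/d = 235.3 d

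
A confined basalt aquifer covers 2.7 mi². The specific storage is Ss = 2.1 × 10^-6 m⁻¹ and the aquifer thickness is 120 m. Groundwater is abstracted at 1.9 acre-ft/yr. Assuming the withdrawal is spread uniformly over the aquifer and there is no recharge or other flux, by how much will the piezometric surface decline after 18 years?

S = Ss × b = 2.1 × 10^-6 m⁻¹ × 120 m = 2.52 × 10^-4
A = 2.7 mi² = 6.993 × 10^6 m²
Q = 1.9 acre-ft/yr = 6.421 m³/d
t = 18 years = 6570 d
ΔV = Q × t = 6.421 m³/d × 6570 d = 42190 m³
Δh = ΔV / (S × A) = 42190 / (2.52 × 10^-4 × 6.993 × 10^6) = 23.94 m

Δh ≈ 23.9 m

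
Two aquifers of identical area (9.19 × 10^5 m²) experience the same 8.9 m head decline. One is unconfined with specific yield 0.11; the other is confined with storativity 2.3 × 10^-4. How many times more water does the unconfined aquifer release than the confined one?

Unconfined: ΔV_u = Sy × A × Δh = 0.11 × 9.19 × 10^5 × 8.9 = 8.997 × 10^5 m³
Confined: ΔV_c = S × A × Δh = 2.3 × 10^-4 × 9.19 × 10^5 × 8.9 = 1881 m³
Ratio = ΔV_u / ΔV_c = Sy / S = 0.11 / 2.3 × 10^-4 = 478.3

ΔV_u / ΔV_c ≈ 478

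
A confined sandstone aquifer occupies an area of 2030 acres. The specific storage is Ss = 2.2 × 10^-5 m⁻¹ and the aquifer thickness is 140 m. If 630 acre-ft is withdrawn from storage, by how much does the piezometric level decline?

S = Ss × b = 2.2 × 10^-5 m⁻¹ × 140 m = 3.08 × 10^-3
A = 2030 acres = 8.215 × 10^6 m²
ΔV = 630 acre-ft = 7.771 × 10^5 m³
Δh = ΔV / (S × A) = 7.771 × 10^5 m³ / (0.00308 × 8.215 × 10^6 m²) = 30.71 m

Δh ≈ 30.7 m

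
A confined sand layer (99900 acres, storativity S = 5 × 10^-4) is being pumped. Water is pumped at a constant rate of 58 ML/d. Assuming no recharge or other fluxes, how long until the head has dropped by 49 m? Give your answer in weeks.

t ≈ 24.4 weeks

A = 99900 acres = 4.043 × 10^8 m²
ΔV = S × A × Δh = 5 × 10^-4 × 4.043 × 10^8 × 49 = 9.905 × 10^6 m³
Q = 58 ML/d = 58000 m³/d
t = ΔV / Q = 9.905 × 10^6 m³ / 58000 m³/d = 170.8 d
t = 170.8 d ≈ 24.4 weeks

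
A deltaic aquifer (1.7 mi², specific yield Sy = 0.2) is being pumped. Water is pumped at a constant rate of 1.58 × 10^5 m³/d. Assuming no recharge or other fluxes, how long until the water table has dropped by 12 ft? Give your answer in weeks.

A = 1.7 mi² = 4.403 × 10^6 m²
Δh = 12 ft = 3.658 m
ΔV = Sy × A × Δh = 0.2 × 4.403 × 10^6 × 3.658 = 3.221 × 10^6 m³
t = ΔV / Q = 3.221 × 10^6 m³ / 1.58 × 10^5 m³/d = 20.39 d
t = 20.39 d ≈ 2.912 weeks

t ≈ 2.91 weeks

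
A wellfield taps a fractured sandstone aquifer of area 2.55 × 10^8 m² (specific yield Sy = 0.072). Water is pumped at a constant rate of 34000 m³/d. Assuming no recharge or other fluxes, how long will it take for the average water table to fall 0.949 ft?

Δh = 0.949 ft = 0.2893 m
ΔV = Sy × A × Δh = 0.072 × 2.55 × 10^8 × 0.2893 = 5.311 × 10^6 m³
t = ΔV / Q = 5.311 × 10^6 m³ / 34000 m³/d = 156.2 d

t ≈ 156 days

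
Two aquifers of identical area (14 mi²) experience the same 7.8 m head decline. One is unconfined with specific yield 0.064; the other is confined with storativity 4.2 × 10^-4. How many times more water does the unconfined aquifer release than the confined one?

A = 14 mi² = 3.626 × 10^7 m²
Unconfined: ΔV_u = Sy × A × Δh = 0.064 × 3.626 × 10^7 × 7.8 = 1.81 × 10^7 m³
Confined: ΔV_c = S × A × Δh = 4.2 × 10^-4 × 3.626 × 10^7 × 7.8 = 1.188 × 10^5 m³
Ratio = ΔV_u / ΔV_c = Sy / S = 0.064 / 4.2 × 10^-4 = 152.4

ΔV_u / ΔV_c ≈ 152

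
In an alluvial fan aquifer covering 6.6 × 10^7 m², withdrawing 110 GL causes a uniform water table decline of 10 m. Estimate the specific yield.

Sy ≈ 0.17

ΔV = 110 GL = 1.1 × 10^8 m³
Sy = ΔV / (A × Δh) = 1.1 × 10^8 m³ / (6.6 × 10^7 m² × 10 m) = 0.1667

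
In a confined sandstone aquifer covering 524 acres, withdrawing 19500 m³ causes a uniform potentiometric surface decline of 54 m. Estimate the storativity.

A = 524 acres = 2.121 × 10^6 m²
S = ΔV / (A × Δh) = 19500 m³ / (2.121 × 10^6 m² × 54 m) = 1.703 × 10^-4

S ≈ 1.7 × 10^-4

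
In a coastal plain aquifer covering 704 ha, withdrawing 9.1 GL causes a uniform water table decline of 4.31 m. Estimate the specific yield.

Sy ≈ 0.3

A = 704 ha = 7.04 × 10^6 m²
ΔV = 9.1 GL = 9.1 × 10^6 m³
Sy = ΔV / (A × Δh) = 9.1 × 10^6 m³ / (7.04 × 10^6 m² × 4.31 m) = 0.2999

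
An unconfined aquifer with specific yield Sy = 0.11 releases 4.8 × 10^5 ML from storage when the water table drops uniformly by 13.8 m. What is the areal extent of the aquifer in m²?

A ≈ 3.16 × 10^8 m²

ΔV = 4.8 × 10^5 ML = 4.8 × 10^8 m³
A = ΔV / (Sy × Δh) = 4.8 × 10^8 / (0.11 × 13.8) = 3.162 × 10^8 m²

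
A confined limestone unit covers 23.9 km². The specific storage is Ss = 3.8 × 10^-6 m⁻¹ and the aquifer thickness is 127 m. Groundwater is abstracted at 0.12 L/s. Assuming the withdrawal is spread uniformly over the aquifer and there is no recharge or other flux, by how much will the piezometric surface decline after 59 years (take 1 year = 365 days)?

Δh ≈ 19.4 m

S = Ss × b = 3.8 × 10^-6 m⁻¹ × 127 m = 4.826 × 10^-4
A = 23.9 km² = 2.39 × 10^7 m²
Q = 0.12 L/s = 10.37 m³/d
t = 59 years = 21540 d
ΔV = Q × t = 10.37 m³/d × 21540 d = 2.233 × 10^5 m³
Δh = ΔV / (S × A) = 2.233 × 10^5 / (4.826 × 10^-4 × 2.39 × 10^7) = 19.36 m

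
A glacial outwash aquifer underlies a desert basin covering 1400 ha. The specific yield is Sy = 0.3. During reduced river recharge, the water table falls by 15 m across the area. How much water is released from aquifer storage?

A = 1400 ha = 1.4 × 10^7 m²
ΔV = Sy × A × Δh = 0.3 × 1.4 × 10^7 m² × 15 m = 6.3 × 10^7 m³

ΔV ≈ 6.3 × 10^7 m³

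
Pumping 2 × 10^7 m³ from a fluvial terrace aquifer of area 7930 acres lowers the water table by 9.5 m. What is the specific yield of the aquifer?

Sy ≈ 0.066

A = 7930 acres = 3.209 × 10^7 m²
Sy = ΔV / (A × Δh) = 2 × 10^7 m³ / (3.209 × 10^7 m² × 9.5 m) = 0.0656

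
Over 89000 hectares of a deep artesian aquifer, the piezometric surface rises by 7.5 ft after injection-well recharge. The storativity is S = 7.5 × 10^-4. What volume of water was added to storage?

A = 89000 hectares = 8.9 × 10^8 m²
Δh = 7.5 ft = 2.286 m
ΔV = S × A × Δh = 7.5 × 10^-4 × 8.9 × 10^8 m² × 2.286 m = 1.526 × 10^6 m³

ΔV ≈ 1.53 × 10^6 m³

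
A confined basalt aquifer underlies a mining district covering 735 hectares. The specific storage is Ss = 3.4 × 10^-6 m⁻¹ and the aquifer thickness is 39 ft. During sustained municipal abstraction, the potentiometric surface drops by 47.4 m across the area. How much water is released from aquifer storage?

ΔV ≈ 14100 m³

b = 39 ft = 11.89 m
S = Ss × b = 3.4 × 10^-6 m⁻¹ × 11.89 m = 4.042 × 10^-5
A = 735 hectares = 7.35 × 10^6 m²
ΔV = S × A × Δh = 4.042 × 10^-5 × 7.35 × 10^6 m² × 47.4 m = 14080 m³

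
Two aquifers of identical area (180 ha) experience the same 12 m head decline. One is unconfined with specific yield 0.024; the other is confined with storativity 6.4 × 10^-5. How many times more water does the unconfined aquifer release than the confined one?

ΔV_u / ΔV_c ≈ 375

A = 180 ha = 1.8 × 10^6 m²
Unconfined: ΔV_u = Sy × A × Δh = 0.024 × 1.8 × 10^6 × 12 = 5.184 × 10^5 m³
Confined: ΔV_c = S × A × Δh = 6.4 × 10^-5 × 1.8 × 10^6 × 12 = 1382 m³
Ratio = ΔV_u / ΔV_c = Sy / S = 0.024 / 6.4 × 10^-5 = 375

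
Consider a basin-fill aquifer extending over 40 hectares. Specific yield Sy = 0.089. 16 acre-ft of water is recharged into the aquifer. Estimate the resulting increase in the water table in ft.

Δh ≈ 1.82 ft

A = 40 hectares = 4 × 10^5 m²
ΔV = 16 acre-ft = 19740 m³
Δh = ΔV / (Sy × A) = 19740 m³ / (0.089 × 4 × 10^5 m²) = 0.5544 m
Δh = 0.5544 m = 1.819 ft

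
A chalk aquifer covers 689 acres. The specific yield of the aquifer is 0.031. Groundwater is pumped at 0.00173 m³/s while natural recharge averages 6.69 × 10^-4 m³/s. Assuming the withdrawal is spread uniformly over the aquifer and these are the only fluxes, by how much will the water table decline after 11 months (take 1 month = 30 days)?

A = 689 acres = 2.788 × 10^6 m²
Net abstraction = 0.00173 − 6.69 × 10^-4 = 0.001061 m³/s
Q_net = 0.001061 m³/s = 91.67 m³/d
t = 11 months = 330 d
ΔV = Q × t = 91.67 m³/d × 330 d = 30250 m³
Δh = ΔV / (Sy × A) = 30250 / (0.031 × 2.788 × 10^6) = 0.35 m

Δh ≈ 0.35 m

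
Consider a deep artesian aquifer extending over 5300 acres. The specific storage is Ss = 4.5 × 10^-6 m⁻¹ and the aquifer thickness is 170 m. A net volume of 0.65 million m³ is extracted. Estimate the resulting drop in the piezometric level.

S = Ss × b = 4.5 × 10^-6 m⁻¹ × 170 m = 7.65 × 10^-4
A = 5300 acres = 2.145 × 10^7 m²
ΔV = 0.65 million m³ = 6.5 × 10^5 m³
Δh = ΔV / (S × A) = 6.5 × 10^5 m³ / (7.65 × 10^-4 × 2.145 × 10^7 m²) = 39.61 m

Δh ≈ 39.6 m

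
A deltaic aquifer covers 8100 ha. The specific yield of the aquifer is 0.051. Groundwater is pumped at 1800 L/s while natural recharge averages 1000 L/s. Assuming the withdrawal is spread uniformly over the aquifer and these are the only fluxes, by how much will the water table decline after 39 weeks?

A = 8100 ha = 8.1 × 10^7 m²
Net abstraction = 1800 − 1000 = 800 L/s
Q_net = 800 L/s = 69120 m³/d
t = 39 weeks = 273 d
ΔV = Q × t = 69120 m³/d × 273 d = 1.887 × 10^7 m³
Δh = ΔV / (Sy × A) = 1.887 × 10^7 / (0.051 × 8.1 × 10^7) = 4.568 m

Δh ≈ 4.57 m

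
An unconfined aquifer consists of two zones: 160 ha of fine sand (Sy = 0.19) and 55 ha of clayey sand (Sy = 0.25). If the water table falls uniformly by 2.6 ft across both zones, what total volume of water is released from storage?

A₁ = 160 ha = 1.6 × 10^6 m²; A₂ = 55 ha = 5.5 × 10^5 m²
Δh = 2.6 ft = 0.7925 m
ΔV₁ = 0.19 × 1.6 × 10^6 × 0.7925 = 2.409 × 10^5 m³
ΔV₂ = 0.25 × 5.5 × 10^5 × 0.7925 = 1.09 × 10^5 m³
ΔV = ΔV₁ + ΔV₂ = 3.499 × 10^5 m³

ΔV ≈ 3.5 × 10^5 m³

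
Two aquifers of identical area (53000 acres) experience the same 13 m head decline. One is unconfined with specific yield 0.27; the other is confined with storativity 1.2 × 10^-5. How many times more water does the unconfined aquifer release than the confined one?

ΔV_u / ΔV_c ≈ 22500

A = 53000 acres = 2.145 × 10^8 m²
Unconfined: ΔV_u = Sy × A × Δh = 0.27 × 2.145 × 10^8 × 13 = 7.528 × 10^8 m³
Confined: ΔV_c = S × A × Δh = 1.2 × 10^-5 × 2.145 × 10^8 × 13 = 33460 m³
Ratio = ΔV_u / ΔV_c = Sy / S = 0.27 / 1.2 × 10^-5 = 22500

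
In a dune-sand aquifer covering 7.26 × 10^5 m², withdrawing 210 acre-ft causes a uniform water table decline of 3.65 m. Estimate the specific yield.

ΔV = 210 acre-ft = 2.59 × 10^5 m³
Sy = ΔV / (A × Δh) = 2.59 × 10^5 m³ / (7.26 × 10^5 m² × 3.65 m) = 0.09775

Sy ≈ 0.098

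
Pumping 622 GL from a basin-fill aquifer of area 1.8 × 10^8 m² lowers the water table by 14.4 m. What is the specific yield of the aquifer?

ΔV = 622 GL = 6.22 × 10^8 m³
Sy = ΔV / (A × Δh) = 6.22 × 10^8 m³ / (1.8 × 10^8 m² × 14.4 m) = 0.24

Sy ≈ 0.24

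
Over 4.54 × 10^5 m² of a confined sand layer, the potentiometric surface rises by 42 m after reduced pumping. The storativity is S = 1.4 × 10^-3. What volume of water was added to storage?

ΔV ≈ 26700 m³

ΔV = S × A × Δh = 0.0014 × 4.54 × 10^5 m² × 42 m = 26700 m³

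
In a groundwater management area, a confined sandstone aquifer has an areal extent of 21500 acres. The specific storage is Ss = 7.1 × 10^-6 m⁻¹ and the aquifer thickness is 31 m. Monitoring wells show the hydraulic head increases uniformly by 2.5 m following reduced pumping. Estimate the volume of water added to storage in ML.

S = Ss × b = 7.1 × 10^-6 m⁻¹ × 31 m = 2.201 × 10^-4
A = 21500 acres = 8.701 × 10^7 m²
ΔV = S × A × Δh = 2.201 × 10^-4 × 8.701 × 10^7 m² × 2.5 m = 47880 m³
ΔV = 47880 m³ = 47.88 ML

ΔV ≈ 47.9 ML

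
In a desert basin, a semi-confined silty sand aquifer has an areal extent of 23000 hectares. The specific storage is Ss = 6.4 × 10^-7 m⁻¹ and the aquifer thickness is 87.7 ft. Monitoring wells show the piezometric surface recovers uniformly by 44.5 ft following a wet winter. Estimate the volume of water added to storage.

ΔV ≈ 53400 m³

b = 87.7 ft = 26.73 m
S = Ss × b = 6.4 × 10^-7 m⁻¹ × 26.73 m = 1.711 × 10^-5
A = 23000 hectares = 2.3 × 10^8 m²
Δh = 44.5 ft = 13.56 m
ΔV = S × A × Δh = 1.711 × 10^-5 × 2.3 × 10^8 m² × 13.56 m = 53370 m³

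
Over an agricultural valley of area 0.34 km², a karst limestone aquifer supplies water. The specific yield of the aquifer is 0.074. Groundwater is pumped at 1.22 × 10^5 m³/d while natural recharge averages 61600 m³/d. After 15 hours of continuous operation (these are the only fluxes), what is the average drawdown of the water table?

Δh ≈ 1.5 m

A = 0.34 km² = 3.4 × 10^5 m²
Net abstraction = 1.22 × 10^5 − 61600 = 60400 m³/d
t = 15 hours = 0.625 d
ΔV = Q × t = 60400 m³/d × 0.625 d = 37750 m³
Δh = ΔV / (Sy × A) = 37750 / (0.074 × 3.4 × 10^5) = 1.5 m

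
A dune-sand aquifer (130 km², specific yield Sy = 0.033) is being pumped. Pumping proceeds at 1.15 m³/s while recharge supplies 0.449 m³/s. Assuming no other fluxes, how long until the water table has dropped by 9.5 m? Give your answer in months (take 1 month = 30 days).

A = 130 km² = 1.3 × 10^8 m²
ΔV = Sy × A × Δh = 0.033 × 1.3 × 10^8 × 9.5 = 4.075 × 10^7 m³
Net withdrawal = 1.15 − 0.449 = 0.701 m³/s = 60570 m³/d
t = ΔV / Q = 4.075 × 10^7 m³ / 60570 m³/d = 672.9 d
t = 672.9 d ≈ 22.43 months

t ≈ 22.4 months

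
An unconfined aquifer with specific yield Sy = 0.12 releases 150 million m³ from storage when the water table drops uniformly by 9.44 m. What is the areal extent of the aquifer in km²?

ΔV = 150 million m³ = 1.5 × 10^8 m³
A = ΔV / (Sy × Δh) = 1.5 × 10^8 / (0.12 × 9.44) = 1.324 × 10^8 m²
A = 1.324 × 10^8 m² = 132.4 km²

A ≈ 132 km²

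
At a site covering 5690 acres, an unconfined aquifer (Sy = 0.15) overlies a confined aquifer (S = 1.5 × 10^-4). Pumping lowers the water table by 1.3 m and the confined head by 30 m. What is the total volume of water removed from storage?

ΔV ≈ 4.59 × 10^6 m³

A = 5690 acres = 2.303 × 10^7 m²
Unconfined: ΔV_u = Sy × A × Δh_u = 0.15 × 2.303 × 10^7 × 1.3 = 4.49 × 10^6 m³
Confined: ΔV_c = S × A × Δh_c = 1.5 × 10^-4 × 2.303 × 10^7 × 30 = 1.036 × 10^5 m³
Total ΔV = 4.49 × 10^6 + 1.036 × 10^5 = 4.594 × 10^6 m³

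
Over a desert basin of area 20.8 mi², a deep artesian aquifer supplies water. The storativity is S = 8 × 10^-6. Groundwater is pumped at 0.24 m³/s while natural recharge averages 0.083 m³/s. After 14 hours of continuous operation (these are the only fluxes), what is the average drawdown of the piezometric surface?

Δh ≈ 18.4 m

A = 20.8 mi² = 5.387 × 10^7 m²
Net abstraction = 0.24 − 0.083 = 0.157 m³/s
Q_net = 0.157 m³/s = 13560 m³/d
t = 14 hours = 0.5833 d
ΔV = Q × t = 13560 m³/d × 0.5833 d = 7913 m³
Δh = ΔV / (S × A) = 7913 / (8 × 10^-6 × 5.387 × 10^7) = 18.36 m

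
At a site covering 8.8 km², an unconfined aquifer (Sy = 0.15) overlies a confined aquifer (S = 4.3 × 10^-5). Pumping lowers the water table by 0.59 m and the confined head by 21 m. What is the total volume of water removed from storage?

ΔV ≈ 7.87 × 10^5 m³

A = 8.8 km² = 8.8 × 10^6 m²
Unconfined: ΔV_u = Sy × A × Δh_u = 0.15 × 8.8 × 10^6 × 0.59 = 7.788 × 10^5 m³
Confined: ΔV_c = S × A × Δh_c = 4.3 × 10^-5 × 8.8 × 10^6 × 21 = 7946 m³
Total ΔV = 7.788 × 10^5 + 7946 = 7.867 × 10^5 m³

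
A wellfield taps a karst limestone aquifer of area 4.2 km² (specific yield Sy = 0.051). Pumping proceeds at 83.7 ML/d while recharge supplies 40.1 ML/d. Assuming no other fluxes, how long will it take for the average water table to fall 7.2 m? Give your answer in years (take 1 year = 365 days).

t ≈ 0.0969 years

A = 4.2 km² = 4.2 × 10^6 m²
ΔV = Sy × A × Δh = 0.051 × 4.2 × 10^6 × 7.2 = 1.542 × 10^6 m³
Net withdrawal = 83.7 − 40.1 = 43.6 ML/d = 43600 m³/d
t = ΔV / Q = 1.542 × 10^6 m³ / 43600 m³/d = 35.37 d
t = 35.37 d ≈ 0.09691 years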